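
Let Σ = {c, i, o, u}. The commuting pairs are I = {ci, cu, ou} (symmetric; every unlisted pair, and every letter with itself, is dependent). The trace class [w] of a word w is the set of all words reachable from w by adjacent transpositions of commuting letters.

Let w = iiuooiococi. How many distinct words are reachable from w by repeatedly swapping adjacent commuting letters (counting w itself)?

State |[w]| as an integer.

6

drop 0:i onto floor
drop 1:i onto {0:i}
drop 2:u onto {1:i}
drop 3:o onto {1:i}
drop 4:o onto {3:o}
drop 5:i onto {2:u, 4:o}
drop 6:o onto {5:i}
drop 7:c onto {6:o}
drop 8:o onto {7:c}
drop 9:c onto {8:o}
drop 10:i onto {8:o}
ground layer = {0:i}
drop-orders for the pieces not yet dropped (sum over which currently-grounded one goes next):
  1 to go: {9} 1  {10} 1
  2 to go: {9,10} 2
  3 to go: {8,9,10} 2
  4 to go: {7,8,9,10} 2
  5 to go: {6,7,8,9,10} 2
  6 to go: {5,6,7,8,9,10} 2
  7 to go: {2,5,6,7,8,9,10} 2  {4,5,6,7,8,9,10} 2
  8 to go: {2,4,5,6,7,8,9,10} 4  {3,4,5,6,7,8,9,10} 2
  9 to go: {2,3,4,5,6,7,8,9,10} 6
  if 0:i drops first: 6 orders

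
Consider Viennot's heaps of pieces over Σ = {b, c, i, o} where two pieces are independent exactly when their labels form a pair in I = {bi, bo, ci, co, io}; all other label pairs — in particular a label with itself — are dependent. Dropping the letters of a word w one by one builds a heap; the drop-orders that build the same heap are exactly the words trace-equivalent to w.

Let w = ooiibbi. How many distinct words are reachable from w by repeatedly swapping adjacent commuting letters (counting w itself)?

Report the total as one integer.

#0=o has no predecessor
#1=o depends on [0:o]
#2=i has no predecessor
#3=i depends on [2:i]
#4=b has no predecessor
#5=b depends on [4:b]
#6=i depends on [3:i]
sources: [0:o, 2:i, 4:b]
N(rest) = Σ N(rest − s) over sources s of rest; N(one piece) = 1:
  size 1 → [1]=1  [5]=1  [6]=1
  size 2 → [0,1]=1  [1,5]=2  [1,6]=2  [3,6]=1  [4,5]=1  [5,6]=2
  size 3 → [0,1,5]=3  [0,1,6]=3  [1,3,6]=3  [1,4,5]=3  [1,5,6]=6  [2,3,6]=1  [3,5,6]=3  [4,5,6]=3
  size 4 → [0,1,3,6]=6  [0,1,4,5]=6  [0,1,5,6]=12  [1,2,3,6]=4  [1,3,5,6]=12  [1,4,5,6]=12  [2,3,5,6]=4  [3,4,5,6]=6
  size 5 → [0,1,2,3,6]=10  [0,1,3,5,6]=30  [0,1,4,5,6]=30  [1,2,3,5,6]=20  [1,3,4,5,6]=30  [2,3,4,5,6]=10
  first=0(o) contributes 60
  first=2(i) contributes 90
  first=4(b) contributes 60
|[w]| = 210

210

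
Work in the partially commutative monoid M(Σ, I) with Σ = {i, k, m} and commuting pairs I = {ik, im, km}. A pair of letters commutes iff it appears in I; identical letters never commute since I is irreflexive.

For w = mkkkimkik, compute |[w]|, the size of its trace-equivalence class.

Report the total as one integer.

756

#0=m has no predecessor
#1=k has no predecessor
#2=k depends on [1:k]
#3=k depends on [2:k]
#4=i has no predecessor
#5=m depends on [0:m]
#6=k depends on [3:k]
#7=i depends on [4:i]
#8=k depends on [6:k]
sources: [0:m, 1:k, 4:i]
N(rest) = Σ N(rest − s) over sources s of rest; N(one piece) = 1:
  size 1 → [5]=1  [7]=1  [8]=1
  size 2 → [0,5]=1  [4,7]=1  [5,7]=2  [5,8]=2  [6,8]=1  [7,8]=2
  size 3 → [0,5,7]=3  [0,5,8]=3  [3,6,8]=1  [4,5,7]=3  [4,7,8]=3  [5,6,8]=3  [5,7,8]=6  [6,7,8]=3
  size 4 → [0,4,5,7]=6  [0,5,6,8]=6  [0,5,7,8]=12  [2,3,6,8]=1  [3,5,6,8]=4  [3,6,7,8]=4  [4,5,7,8]=12  [4,6,7,8]=6  [5,6,7,8]=12
  size 5 → [0,3,5,6,8]=10  [0,4,5,7,8]=30  [0,5,6,7,8]=30  [1,2,3,6,8]=1  [2,3,5,6,8]=5  [2,3,6,7,8]=5  [3,4,6,7,8]=10  [3,5,6,7,8]=20  [4,5,6,7,8]=30
  size 6 → [0,2,3,5,6,8]=15  [0,3,5,6,7,8]=60  [0,4,5,6,7,8]=90  [1,2,3,5,6,8]=6  [1,2,3,6,7,8]=6  [2,3,4,6,7,8]=15  [2,3,5,6,7,8]=30  [3,4,5,6,7,8]=60
  size 7 → [0,1,2,3,5,6,8]=21  [0,2,3,5,6,7,8]=105  [0,3,4,5,6,7,8]=210  [1,2,3,4,6,7,8]=21  [1,2,3,5,6,7,8]=42  [2,3,4,5,6,7,8]=105
  first=0(m) contributes 168
  first=1(k) contributes 420
  first=4(i) contributes 168
|[w]| = 756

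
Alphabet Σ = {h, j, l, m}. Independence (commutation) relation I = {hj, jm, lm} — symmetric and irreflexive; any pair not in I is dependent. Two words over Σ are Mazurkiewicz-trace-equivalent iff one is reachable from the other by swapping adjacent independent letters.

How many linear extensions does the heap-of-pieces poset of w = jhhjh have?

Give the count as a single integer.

10

#0=j has no predecessor
#1=h has no predecessor
#2=h depends on [1:h]
#3=j depends on [0:j]
#4=h depends on [2:h]
sources: [0:j, 1:h]
N(rest) = Σ N(rest − s) over sources s of rest; N(one piece) = 1:
  size 1 → [3]=1  [4]=1
  size 2 → [0,3]=1  [2,4]=1  [3,4]=2
  size 3 → [0,3,4]=3  [1,2,4]=1  [2,3,4]=3
  first=0(j) contributes 4
  first=1(h) contributes 6
|[w]| = 10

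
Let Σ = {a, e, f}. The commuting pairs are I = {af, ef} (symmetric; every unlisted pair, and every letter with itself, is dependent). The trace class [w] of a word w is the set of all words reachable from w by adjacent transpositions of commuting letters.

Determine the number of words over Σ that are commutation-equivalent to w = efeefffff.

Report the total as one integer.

drop 0:e onto floor
drop 1:f onto floor
drop 2:e onto {0:e}
drop 3:e onto {2:e}
drop 4:f onto {1:f}
drop 5:f onto {4:f}
drop 6:f onto {5:f}
drop 7:f onto {6:f}
drop 8:f onto {7:f}
ground layer = {0:e, 1:f}
drop-orders for the pieces not yet dropped (sum over which currently-grounded one goes next):
  1 to go: {3} 1  {8} 1
  2 to go: {2,3} 1  {3,8} 2  {7,8} 1
  3 to go: {0,2,3} 1  {2,3,8} 3  {3,7,8} 3  {6,7,8} 1
  4 to go: {0,2,3,8} 4  {2,3,7,8} 6  {3,6,7,8} 4  {5,6,7,8} 1
  5 to go: {0,2,3,7,8} 10  {2,3,6,7,8} 10  {3,5,6,7,8} 5  {4,5,6,7,8} 1
  6 to go: {0,2,3,6,7,8} 20  {1,4,5,6,7,8} 1  {2,3,5,6,7,8} 15  {3,4,5,6,7,8} 6
  7 to go: {0,2,3,5,6,7,8} 35  {1,3,4,5,6,7,8} 7  {2,3,4,5,6,7,8} 21
  if 0:e drops first: 28 orders
  if 1:f drops first: 56 orders
heap linearizations: 84

84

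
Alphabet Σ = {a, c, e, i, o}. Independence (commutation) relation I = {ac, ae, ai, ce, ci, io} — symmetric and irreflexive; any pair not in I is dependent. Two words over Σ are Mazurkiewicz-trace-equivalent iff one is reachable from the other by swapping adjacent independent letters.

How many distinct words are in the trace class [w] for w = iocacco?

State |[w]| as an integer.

28

#0=i has no predecessor
#1=o has no predecessor
#2=c depends on [1:o]
#3=a depends on [1:o]
#4=c depends on [2:c]
#5=c depends on [4:c]
#6=o depends on [3:a, 5:c]
sources: [0:i, 1:o]
N(rest) = Σ N(rest − s) over sources s of rest; N(one piece) = 1:
  size 1 → [0]=1  [6]=1
  size 2 → [0,6]=2  [3,6]=1  [5,6]=1
  size 3 → [0,3,6]=3  [0,5,6]=3  [3,5,6]=2  [4,5,6]=1
  size 4 → [0,3,5,6]=8  [0,4,5,6]=4  [2,4,5,6]=1  [3,4,5,6]=3
  size 5 → [0,2,4,5,6]=5  [0,3,4,5,6]=15  [2,3,4,5,6]=4
  first=0(i) contributes 4
  first=1(o) contributes 24
|[w]| = 28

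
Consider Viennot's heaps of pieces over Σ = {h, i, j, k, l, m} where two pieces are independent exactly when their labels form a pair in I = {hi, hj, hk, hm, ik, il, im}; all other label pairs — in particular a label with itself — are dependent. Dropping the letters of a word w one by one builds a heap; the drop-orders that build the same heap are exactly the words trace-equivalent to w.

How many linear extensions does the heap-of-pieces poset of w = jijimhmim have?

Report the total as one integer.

90

piece 0:j — minimal
piece 1:i rests on {0:j}
piece 2:j rests on {1:i}
piece 3:i rests on {2:j}
piece 4:m rests on {2:j}
piece 5:h — minimal
piece 6:m rests on {4:m}
piece 7:i rests on {3:i}
piece 8:m rests on {6:m}
minimal pieces: {0:j, 5:h}
ways to finish when only these pieces remain (= sum over removing one remaining piece with nothing left below it):
  1 left: {5}→1  {7}→1  {8}→1
  2 left: {3,7}→1  {5,7}→2  {5,8}→2  {6,8}→1  {7,8}→2
  3 left: {3,5,7}→3  {3,7,8}→3  {4,6,8}→1  {5,6,8}→3  {5,7,8}→6  {6,7,8}→3
  4 left: {3,5,7,8}→12  {3,6,7,8}→6  {4,5,6,8}→4  {4,6,7,8}→4  {5,6,7,8}→12
  5 left: {3,4,6,7,8}→10  {3,5,6,7,8}→30  {4,5,6,7,8}→20
  6 left: {2,3,4,6,7,8}→10  {3,4,5,6,7,8}→60
  7 left: {1,2,3,4,6,7,8}→10  {2,3,4,5,6,7,8}→70
  placing 0:j first → 80 extensions
  placing 5:h first → 10 extensions
total linear extensions = 90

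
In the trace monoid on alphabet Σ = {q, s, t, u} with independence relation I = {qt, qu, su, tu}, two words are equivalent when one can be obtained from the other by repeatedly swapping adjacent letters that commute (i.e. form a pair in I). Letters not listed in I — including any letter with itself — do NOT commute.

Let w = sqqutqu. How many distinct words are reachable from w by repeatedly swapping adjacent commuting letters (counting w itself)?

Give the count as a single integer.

84

#0=s has no predecessor
#1=q depends on [0:s]
#2=q depends on [1:q]
#3=u has no predecessor
#4=t depends on [0:s]
#5=q depends on [2:q]
#6=u depends on [3:u]
sources: [0:s, 3:u]
N(rest) = Σ N(rest − s) over sources s of rest; N(one piece) = 1:
  size 1 → [4]=1  [5]=1  [6]=1
  size 2 → [2,5]=1  [3,6]=1  [4,5]=2  [4,6]=2  [5,6]=2
  size 3 → [1,2,5]=1  [2,4,5]=3  [2,5,6]=3  [3,4,6]=3  [3,5,6]=3  [4,5,6]=6
  size 4 → [1,2,4,5]=4  [1,2,5,6]=4  [2,3,5,6]=6  [2,4,5,6]=12  [3,4,5,6]=12
  size 5 → [0,1,2,4,5]=4  [1,2,3,5,6]=10  [1,2,4,5,6]=20  [2,3,4,5,6]=30
  first=0(s) contributes 60
  first=3(u) contributes 24
|[w]| = 84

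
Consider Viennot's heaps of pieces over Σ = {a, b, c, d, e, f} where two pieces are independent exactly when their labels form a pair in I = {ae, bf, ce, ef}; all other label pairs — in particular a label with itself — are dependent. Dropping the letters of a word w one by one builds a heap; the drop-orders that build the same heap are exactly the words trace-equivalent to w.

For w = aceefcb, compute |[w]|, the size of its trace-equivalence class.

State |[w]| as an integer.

drop 0:a onto floor
drop 1:c onto {0:a}
drop 2:e onto floor
drop 3:e onto {2:e}
drop 4:f onto {1:c}
drop 5:c onto {4:f}
drop 6:b onto {3:e, 5:c}
ground layer = {0:a, 2:e}
drop-orders for the pieces not yet dropped (sum over which currently-grounded one goes next):
  1 to go: {6} 1
  2 to go: {3,6} 1  {5,6} 1
  3 to go: {2,3,6} 1  {3,5,6} 2  {4,5,6} 1
  4 to go: {1,4,5,6} 1  {2,3,5,6} 3  {3,4,5,6} 3
  5 to go: {0,1,4,5,6} 1  {1,3,4,5,6} 4  {2,3,4,5,6} 6
  if 0:a drops first: 10 orders
  if 2:e drops first: 5 orders
heap linearizations: 15

15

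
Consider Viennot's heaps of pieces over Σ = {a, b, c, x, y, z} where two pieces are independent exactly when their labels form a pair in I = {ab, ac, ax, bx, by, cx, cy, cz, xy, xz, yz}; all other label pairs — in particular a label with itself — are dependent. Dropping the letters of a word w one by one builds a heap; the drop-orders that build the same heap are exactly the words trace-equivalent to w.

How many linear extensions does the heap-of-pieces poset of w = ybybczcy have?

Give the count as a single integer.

168

#0=y has no predecessor
#1=b has no predecessor
#2=y depends on [0:y]
#3=b depends on [1:b]
#4=c depends on [3:b]
#5=z depends on [3:b]
#6=c depends on [4:c]
#7=y depends on [2:y]
sources: [0:y, 1:b]
N(rest) = Σ N(rest − s) over sources s of rest; N(one piece) = 1:
  size 1 → [5]=1  [6]=1  [7]=1
  size 2 → [2,7]=1  [4,6]=1  [5,6]=2  [5,7]=2  [6,7]=2
  size 3 → [0,2,7]=1  [2,5,7]=3  [2,6,7]=3  [4,5,6]=3  [4,6,7]=3  [5,6,7]=6
  size 4 → [0,2,5,7]=4  [0,2,6,7]=4  [2,4,6,7]=6  [2,5,6,7]=12  [3,4,5,6]=3  [4,5,6,7]=12
  size 5 → [0,2,4,6,7]=10  [0,2,5,6,7]=20  [1,3,4,5,6]=3  [2,4,5,6,7]=30  [3,4,5,6,7]=15
  size 6 → [0,2,4,5,6,7]=60  [1,3,4,5,6,7]=18  [2,3,4,5,6,7]=45
  first=0(y) contributes 63
  first=1(b) contributes 105
|[w]| = 168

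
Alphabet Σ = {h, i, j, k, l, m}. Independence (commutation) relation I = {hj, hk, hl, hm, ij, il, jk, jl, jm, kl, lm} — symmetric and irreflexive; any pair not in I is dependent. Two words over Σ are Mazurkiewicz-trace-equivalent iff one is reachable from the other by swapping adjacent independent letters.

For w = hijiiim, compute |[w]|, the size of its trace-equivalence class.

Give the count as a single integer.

0(h) covers ∅
1(i) covers 0:h
2(j) covers ∅
3(i) covers 1:i
4(i) covers 3:i
5(i) covers 4:i
6(m) covers 5:i
floor of heap: 0:h, 2:j
completions by unplaced set U, small U first (add the entries for U minus each lowest piece of U):
  |U|=1: {2}:1  {6}:1
  |U|=2: {2,6}:2  {5,6}:1
  |U|=3: {2,5,6}:3  {4,5,6}:1
  |U|=4: {2,4,5,6}:4  {3,4,5,6}:1
  |U|=5: {1,3,4,5,6}:1  {2,3,4,5,6}:5
  start at 0(h): 6
  start at 2(j): 1
sum over floor = 7

7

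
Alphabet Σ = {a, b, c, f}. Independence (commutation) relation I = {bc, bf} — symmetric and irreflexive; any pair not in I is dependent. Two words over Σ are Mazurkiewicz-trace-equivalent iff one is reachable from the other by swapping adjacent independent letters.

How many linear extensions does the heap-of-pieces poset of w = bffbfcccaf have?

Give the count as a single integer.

#0=b has no predecessor
#1=f has no predecessor
#2=f depends on [1:f]
#3=b depends on [0:b]
#4=f depends on [2:f]
#5=c depends on [4:f]
#6=c depends on [5:c]
#7=c depends on [6:c]
#8=a depends on [3:b, 7:c]
#9=f depends on [8:a]
sources: [0:b, 1:f]
N(rest) = Σ N(rest − s) over sources s of rest; N(one piece) = 1:
  size 1 → [9]=1
  size 2 → [8,9]=1
  size 3 → [3,8,9]=1  [7,8,9]=1
  size 4 → [0,3,8,9]=1  [3,7,8,9]=2  [6,7,8,9]=1
  size 5 → [0,3,7,8,9]=3  [3,6,7,8,9]=3  [5,6,7,8,9]=1
  size 6 → [0,3,6,7,8,9]=6  [3,5,6,7,8,9]=4  [4,5,6,7,8,9]=1
  size 7 → [0,3,5,6,7,8,9]=10  [2,4,5,6,7,8,9]=1  [3,4,5,6,7,8,9]=5
  size 8 → [0,3,4,5,6,7,8,9]=15  [1,2,4,5,6,7,8,9]=1  [2,3,4,5,6,7,8,9]=6
  first=0(b) contributes 7
  first=1(f) contributes 21
|[w]| = 28

28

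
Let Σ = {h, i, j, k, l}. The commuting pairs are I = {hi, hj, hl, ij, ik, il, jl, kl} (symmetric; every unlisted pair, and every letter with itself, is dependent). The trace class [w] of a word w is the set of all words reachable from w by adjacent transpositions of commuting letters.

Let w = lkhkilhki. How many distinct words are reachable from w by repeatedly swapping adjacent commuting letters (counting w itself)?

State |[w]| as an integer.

756

drop 0:l onto floor
drop 1:k onto floor
drop 2:h onto {1:k}
drop 3:k onto {2:h}
drop 4:i onto floor
drop 5:l onto {0:l}
drop 6:h onto {3:k}
drop 7:k onto {6:h}
drop 8:i onto {4:i}
ground layer = {0:l, 1:k, 4:i}
drop-orders for the pieces not yet dropped (sum over which currently-grounded one goes next):
  1 to go: {5} 1  {7} 1  {8} 1
  2 to go: {0,5} 1  {4,8} 1  {5,7} 2  {5,8} 2  {6,7} 1  {7,8} 2
  3 to go: {0,5,7} 3  {0,5,8} 3  {3,6,7} 1  {4,5,8} 3  {4,7,8} 3  {5,6,7} 3  {5,7,8} 6  {6,7,8} 3
  4 to go: {0,4,5,8} 6  {0,5,6,7} 6  {0,5,7,8} 12  {2,3,6,7} 1  {3,5,6,7} 4  {3,6,7,8} 4  {4,5,7,8} 12  {4,6,7,8} 6  {5,6,7,8} 12
  5 to go: {0,3,5,6,7} 10  {0,4,5,7,8} 30  {0,5,6,7,8} 30  {1,2,3,6,7} 1  {2,3,5,6,7} 5  {2,3,6,7,8} 5  {3,4,6,7,8} 10  {3,5,6,7,8} 20  {4,5,6,7,8} 30
  6 to go: {0,2,3,5,6,7} 15  {0,3,5,6,7,8} 60  {0,4,5,6,7,8} 90  {1,2,3,5,6,7} 6  {1,2,3,6,7,8} 6  {2,3,4,6,7,8} 15  {2,3,5,6,7,8} 30  {3,4,5,6,7,8} 60
  7 to go: {0,1,2,3,5,6,7} 21  {0,2,3,5,6,7,8} 105  {0,3,4,5,6,7,8} 210  {1,2,3,4,6,7,8} 21  {1,2,3,5,6,7,8} 42  {2,3,4,5,6,7,8} 105
  if 0:l drops first: 168 orders
  if 1:k drops first: 420 orders
  if 4:i drops first: 168 orders
heap linearizations: 756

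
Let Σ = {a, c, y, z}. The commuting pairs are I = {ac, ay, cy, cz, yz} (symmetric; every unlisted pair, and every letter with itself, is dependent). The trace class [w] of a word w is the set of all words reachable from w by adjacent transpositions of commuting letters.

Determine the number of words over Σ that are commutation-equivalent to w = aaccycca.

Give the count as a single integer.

280

#0=a has no predecessor
#1=a depends on [0:a]
#2=c has no predecessor
#3=c depends on [2:c]
#4=y has no predecessor
#5=c depends on [3:c]
#6=c depends on [5:c]
#7=a depends on [1:a]
sources: [0:a, 2:c, 4:y]
N(rest) = Σ N(rest − s) over sources s of rest; N(one piece) = 1:
  size 1 → [4]=1  [6]=1  [7]=1
  size 2 → [1,7]=1  [4,6]=2  [4,7]=2  [5,6]=1  [6,7]=2
  size 3 → [0,1,7]=1  [1,4,7]=3  [1,6,7]=3  [3,5,6]=1  [4,5,6]=3  [4,6,7]=6  [5,6,7]=3
  size 4 → [0,1,4,7]=4  [0,1,6,7]=4  [1,4,6,7]=12  [1,5,6,7]=6  [2,3,5,6]=1  [3,4,5,6]=4  [3,5,6,7]=4  [4,5,6,7]=12
  size 5 → [0,1,4,6,7]=20  [0,1,5,6,7]=10  [1,3,5,6,7]=10  [1,4,5,6,7]=30  [2,3,4,5,6]=5  [2,3,5,6,7]=5  [3,4,5,6,7]=20
  size 6 → [0,1,3,5,6,7]=20  [0,1,4,5,6,7]=60  [1,2,3,5,6,7]=15  [1,3,4,5,6,7]=60  [2,3,4,5,6,7]=30
  first=0(a) contributes 105
  first=2(c) contributes 140
  first=4(y) contributes 35
|[w]| = 280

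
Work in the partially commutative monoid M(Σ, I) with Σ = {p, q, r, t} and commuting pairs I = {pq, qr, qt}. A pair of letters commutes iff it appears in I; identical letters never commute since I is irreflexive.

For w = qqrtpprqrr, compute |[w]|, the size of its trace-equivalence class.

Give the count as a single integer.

drop 0:q onto floor
drop 1:q onto {0:q}
drop 2:r onto floor
drop 3:t onto {2:r}
drop 4:p onto {3:t}
drop 5:p onto {4:p}
drop 6:r onto {5:p}
drop 7:q onto {1:q}
drop 8:r onto {6:r}
drop 9:r onto {8:r}
ground layer = {0:q, 2:r}
drop-orders for the pieces not yet dropped (sum over which currently-grounded one goes next):
  1 to go: {7} 1  {9} 1
  2 to go: {1,7} 1  {7,9} 2  {8,9} 1
  3 to go: {0,1,7} 1  {1,7,9} 3  {6,8,9} 1  {7,8,9} 3
  4 to go: {0,1,7,9} 4  {1,7,8,9} 6  {5,6,8,9} 1  {6,7,8,9} 4
  5 to go: {0,1,7,8,9} 10  {1,6,7,8,9} 10  {4,5,6,8,9} 1  {5,6,7,8,9} 5
  6 to go: {0,1,6,7,8,9} 20  {1,5,6,7,8,9} 15  {3,4,5,6,8,9} 1  {4,5,6,7,8,9} 6
  7 to go: {0,1,5,6,7,8,9} 35  {1,4,5,6,7,8,9} 21  {2,3,4,5,6,8,9} 1  {3,4,5,6,7,8,9} 7
  8 to go: {0,1,4,5,6,7,8,9} 56  {1,3,4,5,6,7,8,9} 28  {2,3,4,5,6,7,8,9} 8
  if 0:q drops first: 36 orders
  if 2:r drops first: 84 orders
heap linearizations: 120

120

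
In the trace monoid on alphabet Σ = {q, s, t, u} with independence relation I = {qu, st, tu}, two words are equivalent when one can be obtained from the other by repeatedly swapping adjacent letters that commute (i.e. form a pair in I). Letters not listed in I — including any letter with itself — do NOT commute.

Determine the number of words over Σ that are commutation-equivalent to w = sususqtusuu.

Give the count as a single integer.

9

piece 0:s — minimal
piece 1:u rests on {0:s}
piece 2:s rests on {1:u}
piece 3:u rests on {2:s}
piece 4:s rests on {3:u}
piece 5:q rests on {4:s}
piece 6:t rests on {5:q}
piece 7:u rests on {4:s}
piece 8:s rests on {5:q, 7:u}
piece 9:u rests on {8:s}
piece 10:u rests on {9:u}
minimal pieces: {0:s}
ways to finish when only these pieces remain (= sum over removing one remaining piece with nothing left below it):
  1 left: {6}→1  {10}→1
  2 left: {6,10}→2  {9,10}→1
  3 left: {6,9,10}→3  {8,9,10}→1
  4 left: {6,8,9,10}→4  {7,8,9,10}→1
  5 left: {5,6,8,9,10}→4  {6,7,8,9,10}→5
  6 left: {5,6,7,8,9,10}→9
  7 left: {4,5,6,7,8,9,10}→9
  8 left: {3,4,5,6,7,8,9,10}→9
  9 left: {2,3,4,5,6,7,8,9,10}→9
  placing 0:s first → 9 extensions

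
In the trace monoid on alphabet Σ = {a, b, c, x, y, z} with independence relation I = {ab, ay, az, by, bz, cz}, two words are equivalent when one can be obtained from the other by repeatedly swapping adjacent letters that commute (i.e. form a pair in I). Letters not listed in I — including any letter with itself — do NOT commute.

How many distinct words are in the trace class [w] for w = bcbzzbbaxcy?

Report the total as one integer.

0(b) covers ∅
1(c) covers 0:b
2(b) covers 1:c
3(z) covers ∅
4(z) covers 3:z
5(b) covers 2:b
6(b) covers 5:b
7(a) covers 1:c
8(x) covers 4:z, 6:b, 7:a
9(c) covers 8:x
10(y) covers 9:c
floor of heap: 0:b, 3:z
completions by unplaced set U, small U first (add the entries for U minus each lowest piece of U):
  |U|=1: {10}:1
  |U|=2: {9,10}:1
  |U|=3: {8,9,10}:1
  |U|=4: {4,8,9,10}:1  {6,8,9,10}:1  {7,8,9,10}:1
  |U|=5: {3,4,8,9,10}:1  {4,6,8,9,10}:2  {4,7,8,9,10}:2  {5,6,8,9,10}:1  {6,7,8,9,10}:2
  |U|=6: {2,5,6,8,9,10}:1  {3,4,6,8,9,10}:3  {3,4,7,8,9,10}:3  {4,5,6,8,9,10}:3  {4,6,7,8,9,10}:6  {5,6,7,8,9,10}:3
  |U|=7: {2,4,5,6,8,9,10}:4  {2,5,6,7,8,9,10}:4  {3,4,5,6,8,9,10}:6  {3,4,6,7,8,9,10}:12  {4,5,6,7,8,9,10}:12
  |U|=8: {1,2,5,6,7,8,9,10}:4  {2,3,4,5,6,8,9,10}:10  {2,4,5,6,7,8,9,10}:20  {3,4,5,6,7,8,9,10}:30
  |U|=9: {0,1,2,5,6,7,8,9,10}:4  {1,2,4,5,6,7,8,9,10}:24  {2,3,4,5,6,7,8,9,10}:60
  start at 0(b): 84
  start at 3(z): 28
sum over floor = 112

112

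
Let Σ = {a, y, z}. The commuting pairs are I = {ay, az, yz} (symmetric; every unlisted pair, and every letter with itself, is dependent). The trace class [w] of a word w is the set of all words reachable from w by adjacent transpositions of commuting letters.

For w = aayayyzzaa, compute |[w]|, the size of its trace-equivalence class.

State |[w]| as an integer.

2520

0(a) covers ∅
1(a) covers 0:a
2(y) covers ∅
3(a) covers 1:a
4(y) covers 2:y
5(y) covers 4:y
6(z) covers ∅
7(z) covers 6:z
8(a) covers 3:a
9(a) covers 8:a
floor of heap: 0:a, 2:y, 6:z
completions by unplaced set U, small U first (add the entries for U minus each lowest piece of U):
  |U|=1: {5}:1  {7}:1  {9}:1
  |U|=2: {4,5}:1  {5,7}:2  {5,9}:2  {6,7}:1  {7,9}:2  {8,9}:1
  |U|=3: {2,4,5}:1  {3,8,9}:1  {4,5,7}:3  {4,5,9}:3  {5,6,7}:3  {5,7,9}:6  {5,8,9}:3  {6,7,9}:3  {7,8,9}:3
  |U|=4: {1,3,8,9}:1  {2,4,5,7}:4  {2,4,5,9}:4  {3,5,8,9}:4  {3,7,8,9}:4  {4,5,6,7}:6  {4,5,7,9}:12  {4,5,8,9}:6  {5,6,7,9}:12  {5,7,8,9}:12  {6,7,8,9}:6
  |U|=5: {0,1,3,8,9}:1  {1,3,5,8,9}:5  {1,3,7,8,9}:5  {2,4,5,6,7}:10  {2,4,5,7,9}:20  {2,4,5,8,9}:10  {3,4,5,8,9}:10  {3,5,7,8,9}:20  {3,6,7,8,9}:10  {4,5,6,7,9}:30  {4,5,7,8,9}:30  {5,6,7,8,9}:30
  |U|=6: {0,1,3,5,8,9}:6  {0,1,3,7,8,9}:6  {1,3,4,5,8,9}:15  {1,3,5,7,8,9}:30  {1,3,6,7,8,9}:15  {2,3,4,5,8,9}:20  {2,4,5,6,7,9}:60  {2,4,5,7,8,9}:60  {3,4,5,7,8,9}:60  {3,5,6,7,8,9}:60  {4,5,6,7,8,9}:90
  |U|=7: {0,1,3,4,5,8,9}:21  {0,1,3,5,7,8,9}:42  {0,1,3,6,7,8,9}:21  {1,2,3,4,5,8,9}:35  {1,3,4,5,7,8,9}:105  {1,3,5,6,7,8,9}:105  {2,3,4,5,7,8,9}:140  {2,4,5,6,7,8,9}:210  {3,4,5,6,7,8,9}:210
  |U|=8: {0,1,2,3,4,5,8,9}:56  {0,1,3,4,5,7,8,9}:168  {0,1,3,5,6,7,8,9}:168  {1,2,3,4,5,7,8,9}:280  {1,3,4,5,6,7,8,9}:420  {2,3,4,5,6,7,8,9}:560
  start at 0(a): 1260
  start at 2(y): 756
  start at 6(z): 504
sum over floor = 2520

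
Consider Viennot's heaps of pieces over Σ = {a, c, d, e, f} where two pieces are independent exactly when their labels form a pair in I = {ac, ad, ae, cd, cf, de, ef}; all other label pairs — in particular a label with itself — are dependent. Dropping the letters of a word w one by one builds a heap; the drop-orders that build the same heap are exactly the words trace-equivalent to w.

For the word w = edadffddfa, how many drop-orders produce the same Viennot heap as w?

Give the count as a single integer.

drop 0:e onto floor
drop 1:d onto floor
drop 2:a onto floor
drop 3:d onto {1:d}
drop 4:f onto {2:a, 3:d}
drop 5:f onto {4:f}
drop 6:d onto {5:f}
drop 7:d onto {6:d}
drop 8:f onto {7:d}
drop 9:a onto {8:f}
ground layer = {0:e, 1:d, 2:a}
drop-orders for the pieces not yet dropped (sum over which currently-grounded one goes next):
  1 to go: {0} 1  {9} 1
  2 to go: {0,9} 2  {8,9} 1
  3 to go: {0,8,9} 3  {7,8,9} 1
  4 to go: {0,7,8,9} 4  {6,7,8,9} 1
  5 to go: {0,6,7,8,9} 5  {5,6,7,8,9} 1
  6 to go: {0,5,6,7,8,9} 6  {4,5,6,7,8,9} 1
  7 to go: {0,4,5,6,7,8,9} 7  {2,4,5,6,7,8,9} 1  {3,4,5,6,7,8,9} 1
  8 to go: {0,2,4,5,6,7,8,9} 8  {0,3,4,5,6,7,8,9} 8  {1,3,4,5,6,7,8,9} 1  {2,3,4,5,6,7,8,9} 2
  if 0:e drops first: 3 orders
  if 1:d drops first: 18 orders
  if 2:a drops first: 9 orders
heap linearizations: 30

30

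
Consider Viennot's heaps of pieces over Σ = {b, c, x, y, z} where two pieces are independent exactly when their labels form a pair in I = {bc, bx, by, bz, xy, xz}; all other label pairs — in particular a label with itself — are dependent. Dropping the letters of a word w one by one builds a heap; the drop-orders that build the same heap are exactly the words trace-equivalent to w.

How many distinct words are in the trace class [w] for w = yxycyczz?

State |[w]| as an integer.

3

drop 0:y onto floor
drop 1:x onto floor
drop 2:y onto {0:y}
drop 3:c onto {1:x, 2:y}
drop 4:y onto {3:c}
drop 5:c onto {4:y}
drop 6:z onto {5:c}
drop 7:z onto {6:z}
ground layer = {0:y, 1:x}
drop-orders for the pieces not yet dropped (sum over which currently-grounded one goes next):
  1 to go: {7} 1
  2 to go: {6,7} 1
  3 to go: {5,6,7} 1
  4 to go: {4,5,6,7} 1
  5 to go: {3,4,5,6,7} 1
  6 to go: {1,3,4,5,6,7} 1  {2,3,4,5,6,7} 1
  if 0:y drops first: 2 orders
  if 1:x drops first: 1 orders
heap linearizations: 3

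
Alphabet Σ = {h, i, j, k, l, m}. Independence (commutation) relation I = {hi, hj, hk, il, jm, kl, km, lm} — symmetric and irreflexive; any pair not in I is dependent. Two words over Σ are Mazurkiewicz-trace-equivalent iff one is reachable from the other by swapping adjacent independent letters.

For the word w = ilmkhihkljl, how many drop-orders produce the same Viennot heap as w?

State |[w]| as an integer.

120

piece 0:i — minimal
piece 1:l — minimal
piece 2:m rests on {0:i}
piece 3:k rests on {0:i}
piece 4:h rests on {1:l, 2:m}
piece 5:i rests on {2:m, 3:k}
piece 6:h rests on {4:h}
piece 7:k rests on {5:i}
piece 8:l rests on {6:h}
piece 9:j rests on {7:k, 8:l}
piece 10:l rests on {9:j}
minimal pieces: {0:i, 1:l}
ways to finish when only these pieces remain (= sum over removing one remaining piece with nothing left below it):
  1 left: {10}→1
  2 left: {9,10}→1
  3 left: {7,9,10}→1  {8,9,10}→1
  4 left: {5,7,9,10}→1  {6,8,9,10}→1  {7,8,9,10}→2
  5 left: {3,5,7,9,10}→1  {4,6,8,9,10}→1  {5,7,8,9,10}→3  {6,7,8,9,10}→3
  6 left: {1,4,6,8,9,10}→1  {3,5,7,8,9,10}→4  {4,6,7,8,9,10}→4  {5,6,7,8,9,10}→6
  7 left: {1,4,6,7,8,9,10}→5  {3,5,6,7,8,9,10}→10  {4,5,6,7,8,9,10}→10
  8 left: {1,4,5,6,7,8,9,10}→15  {2,4,5,6,7,8,9,10}→10  {3,4,5,6,7,8,9,10}→20
  9 left: {1,2,4,5,6,7,8,9,10}→25  {1,3,4,5,6,7,8,9,10}→35  {2,3,4,5,6,7,8,9,10}→30
  placing 0:i first → 90 extensions
  placing 1:l first → 30 extensions
total linear extensions = 120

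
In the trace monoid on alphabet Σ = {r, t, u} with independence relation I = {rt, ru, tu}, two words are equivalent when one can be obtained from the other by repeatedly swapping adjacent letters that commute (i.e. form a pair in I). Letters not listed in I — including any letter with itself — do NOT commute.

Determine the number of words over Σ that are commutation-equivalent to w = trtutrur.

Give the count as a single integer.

560

piece 0:t — minimal
piece 1:r — minimal
piece 2:t rests on {0:t}
piece 3:u — minimal
piece 4:t rests on {2:t}
piece 5:r rests on {1:r}
piece 6:u rests on {3:u}
piece 7:r rests on {5:r}
minimal pieces: {0:t, 1:r, 3:u}
ways to finish when only these pieces remain (= sum over removing one remaining piece with nothing left below it):
  1 left: {4}→1  {6}→1  {7}→1
  2 left: {2,4}→1  {3,6}→1  {4,6}→2  {4,7}→2  {5,7}→1  {6,7}→2
  3 left: {0,2,4}→1  {1,5,7}→1  {2,4,6}→3  {2,4,7}→3  {3,4,6}→3  {3,6,7}→3  {4,5,7}→3  {4,6,7}→6  {5,6,7}→3
  4 left: {0,2,4,6}→4  {0,2,4,7}→4  {1,4,5,7}→4  {1,5,6,7}→4  {2,3,4,6}→6  {2,4,5,7}→6  {2,4,6,7}→12  {3,4,6,7}→12  {3,5,6,7}→6  {4,5,6,7}→12
  5 left: {0,2,3,4,6}→10  {0,2,4,5,7}→10  {0,2,4,6,7}→20  {1,2,4,5,7}→10  {1,3,5,6,7}→10  {1,4,5,6,7}→20  {2,3,4,6,7}→30  {2,4,5,6,7}→30  {3,4,5,6,7}→30
  6 left: {0,1,2,4,5,7}→20  {0,2,3,4,6,7}→60  {0,2,4,5,6,7}→60  {1,2,4,5,6,7}→60  {1,3,4,5,6,7}→60  {2,3,4,5,6,7}→90
  placing 0:t first → 210 extensions
  placing 1:r first → 210 extensions
  placing 3:u first → 140 extensions
total linear extensions = 560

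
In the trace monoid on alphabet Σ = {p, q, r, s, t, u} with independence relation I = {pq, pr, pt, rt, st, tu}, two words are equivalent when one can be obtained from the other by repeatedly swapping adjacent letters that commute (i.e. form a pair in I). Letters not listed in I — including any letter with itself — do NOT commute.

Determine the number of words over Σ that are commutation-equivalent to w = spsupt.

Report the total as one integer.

piece 0:s — minimal
piece 1:p rests on {0:s}
piece 2:s rests on {1:p}
piece 3:u rests on {2:s}
piece 4:p rests on {3:u}
piece 5:t — minimal
minimal pieces: {0:s, 5:t}
ways to finish when only these pieces remain (= sum over removing one remaining piece with nothing left below it):
  1 left: {4}→1  {5}→1
  2 left: {3,4}→1  {4,5}→2
  3 left: {2,3,4}→1  {3,4,5}→3
  4 left: {1,2,3,4}→1  {2,3,4,5}→4
  placing 0:s first → 5 extensions
  placing 5:t first → 1 extensions
total linear extensions = 6

6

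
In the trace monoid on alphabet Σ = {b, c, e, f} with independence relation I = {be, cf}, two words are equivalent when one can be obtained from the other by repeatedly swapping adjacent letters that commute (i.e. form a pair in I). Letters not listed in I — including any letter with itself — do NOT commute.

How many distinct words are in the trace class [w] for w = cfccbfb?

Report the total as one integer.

0(c) covers ∅
1(f) covers ∅
2(c) covers 0:c
3(c) covers 2:c
4(b) covers 1:f, 3:c
5(f) covers 4:b
6(b) covers 5:f
floor of heap: 0:c, 1:f
completions by unplaced set U, small U first (add the entries for U minus each lowest piece of U):
  |U|=1: {6}:1
  |U|=2: {5,6}:1
  |U|=3: {4,5,6}:1
  |U|=4: {1,4,5,6}:1  {3,4,5,6}:1
  |U|=5: {1,3,4,5,6}:2  {2,3,4,5,6}:1
  start at 0(c): 3
  start at 1(f): 1
sum over floor = 4

4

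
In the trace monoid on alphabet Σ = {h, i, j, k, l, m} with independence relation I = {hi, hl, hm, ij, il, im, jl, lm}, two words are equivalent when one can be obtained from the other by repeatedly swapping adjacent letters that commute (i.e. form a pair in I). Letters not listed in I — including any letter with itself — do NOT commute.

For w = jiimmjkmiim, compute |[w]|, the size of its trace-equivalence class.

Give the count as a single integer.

90

#0=j has no predecessor
#1=i has no predecessor
#2=i depends on [1:i]
#3=m depends on [0:j]
#4=m depends on [3:m]
#5=j depends on [4:m]
#6=k depends on [2:i, 5:j]
#7=m depends on [6:k]
#8=i depends on [6:k]
#9=i depends on [8:i]
#10=m depends on [7:m]
sources: [0:j, 1:i]
N(rest) = Σ N(rest − s) over sources s of rest; N(one piece) = 1:
  size 1 → [9]=1  [10]=1
  size 2 → [7,10]=1  [8,9]=1  [9,10]=2
  size 3 → [7,9,10]=3  [8,9,10]=3
  size 4 → [7,8,9,10]=6
  size 5 → [6,7,8,9,10]=6
  size 6 → [2,6,7,8,9,10]=6  [5,6,7,8,9,10]=6
  size 7 → [1,2,6,7,8,9,10]=6  [2,5,6,7,8,9,10]=12  [4,5,6,7,8,9,10]=6
  size 8 → [1,2,5,6,7,8,9,10]=18  [2,4,5,6,7,8,9,10]=18  [3,4,5,6,7,8,9,10]=6
  size 9 → [0,3,4,5,6,7,8,9,10]=6  [1,2,4,5,6,7,8,9,10]=36  [2,3,4,5,6,7,8,9,10]=24
  first=0(j) contributes 60
  first=1(i) contributes 30
|[w]| = 90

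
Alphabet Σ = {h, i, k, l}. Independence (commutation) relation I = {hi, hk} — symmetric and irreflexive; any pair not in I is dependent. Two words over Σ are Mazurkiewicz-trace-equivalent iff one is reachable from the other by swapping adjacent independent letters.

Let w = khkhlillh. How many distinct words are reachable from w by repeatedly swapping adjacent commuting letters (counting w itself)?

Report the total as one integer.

6

drop 0:k onto floor
drop 1:h onto floor
drop 2:k onto {0:k}
drop 3:h onto {1:h}
drop 4:l onto {2:k, 3:h}
drop 5:i onto {4:l}
drop 6:l onto {5:i}
drop 7:l onto {6:l}
drop 8:h onto {7:l}
ground layer = {0:k, 1:h}
drop-orders for the pieces not yet dropped (sum over which currently-grounded one goes next):
  1 to go: {8} 1
  2 to go: {7,8} 1
  3 to go: {6,7,8} 1
  4 to go: {5,6,7,8} 1
  5 to go: {4,5,6,7,8} 1
  6 to go: {2,4,5,6,7,8} 1  {3,4,5,6,7,8} 1
  7 to go: {0,2,4,5,6,7,8} 1  {1,3,4,5,6,7,8} 1  {2,3,4,5,6,7,8} 2
  if 0:k drops first: 3 orders
  if 1:h drops first: 3 orders
heap linearizations: 6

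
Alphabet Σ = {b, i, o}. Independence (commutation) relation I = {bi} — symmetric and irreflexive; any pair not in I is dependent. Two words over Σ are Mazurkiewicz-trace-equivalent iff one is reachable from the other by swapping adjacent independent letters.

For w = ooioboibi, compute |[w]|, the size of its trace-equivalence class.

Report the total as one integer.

0(o) covers ∅
1(o) covers 0:o
2(i) covers 1:o
3(o) covers 2:i
4(b) covers 3:o
5(o) covers 4:b
6(i) covers 5:o
7(b) covers 5:o
8(i) covers 6:i
floor of heap: 0:o
completions by unplaced set U, small U first (add the entries for U minus each lowest piece of U):
  |U|=1: {7}:1  {8}:1
  |U|=2: {6,8}:1  {7,8}:2
  |U|=3: {6,7,8}:3
  |U|=4: {5,6,7,8}:3
  |U|=5: {4,5,6,7,8}:3
  |U|=6: {3,4,5,6,7,8}:3
  |U|=7: {2,3,4,5,6,7,8}:3
  start at 0(o): 3

3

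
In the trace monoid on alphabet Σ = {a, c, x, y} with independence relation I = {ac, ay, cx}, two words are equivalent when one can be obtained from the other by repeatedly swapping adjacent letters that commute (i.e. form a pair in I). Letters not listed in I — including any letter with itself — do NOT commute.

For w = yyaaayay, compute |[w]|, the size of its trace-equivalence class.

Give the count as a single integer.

70

drop 0:y onto floor
drop 1:y onto {0:y}
drop 2:a onto floor
drop 3:a onto {2:a}
drop 4:a onto {3:a}
drop 5:y onto {1:y}
drop 6:a onto {4:a}
drop 7:y onto {5:y}
ground layer = {0:y, 2:a}
drop-orders for the pieces not yet dropped (sum over which currently-grounded one goes next):
  1 to go: {6} 1  {7} 1
  2 to go: {4,6} 1  {5,7} 1  {6,7} 2
  3 to go: {1,5,7} 1  {3,4,6} 1  {4,6,7} 3  {5,6,7} 3
  4 to go: {0,1,5,7} 1  {1,5,6,7} 4  {2,3,4,6} 1  {3,4,6,7} 4  {4,5,6,7} 6
  5 to go: {0,1,5,6,7} 5  {1,4,5,6,7} 10  {2,3,4,6,7} 5  {3,4,5,6,7} 10
  6 to go: {0,1,4,5,6,7} 15  {1,3,4,5,6,7} 20  {2,3,4,5,6,7} 15
  if 0:y drops first: 35 orders
  if 2:a drops first: 35 orders
heap linearizations: 70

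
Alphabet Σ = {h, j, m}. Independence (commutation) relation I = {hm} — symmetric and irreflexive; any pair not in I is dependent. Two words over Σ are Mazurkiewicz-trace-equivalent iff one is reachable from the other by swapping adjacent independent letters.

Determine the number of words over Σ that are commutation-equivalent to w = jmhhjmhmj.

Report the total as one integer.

#0=j has no predecessor
#1=m depends on [0:j]
#2=h depends on [0:j]
#3=h depends on [2:h]
#4=j depends on [1:m, 3:h]
#5=m depends on [4:j]
#6=h depends on [4:j]
#7=m depends on [5:m]
#8=j depends on [6:h, 7:m]
sources: [0:j]
N(rest) = Σ N(rest − s) over sources s of rest; N(one piece) = 1:
  size 1 → [8]=1
  size 2 → [6,8]=1  [7,8]=1
  size 3 → [5,7,8]=1  [6,7,8]=2
  size 4 → [5,6,7,8]=3
  size 5 → [4,5,6,7,8]=3
  size 6 → [1,4,5,6,7,8]=3  [3,4,5,6,7,8]=3
  size 7 → [1,3,4,5,6,7,8]=6  [2,3,4,5,6,7,8]=3
  first=0(j) contributes 9

9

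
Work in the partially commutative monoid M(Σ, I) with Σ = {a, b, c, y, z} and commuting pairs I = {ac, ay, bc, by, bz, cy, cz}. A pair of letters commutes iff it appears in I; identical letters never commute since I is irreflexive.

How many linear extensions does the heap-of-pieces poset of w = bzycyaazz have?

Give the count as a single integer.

piece 0:b — minimal
piece 1:z — minimal
piece 2:y rests on {1:z}
piece 3:c — minimal
piece 4:y rests on {2:y}
piece 5:a rests on {0:b, 1:z}
piece 6:a rests on {5:a}
piece 7:z rests on {4:y, 6:a}
piece 8:z rests on {7:z}
minimal pieces: {0:b, 1:z, 3:c}
ways to finish when only these pieces remain (= sum over removing one remaining piece with nothing left below it):
  1 left: {3}→1  {8}→1
  2 left: {3,8}→2  {7,8}→1
  3 left: {3,7,8}→3  {4,7,8}→1  {6,7,8}→1
  4 left: {2,4,7,8}→1  {3,4,7,8}→4  {3,6,7,8}→4  {4,6,7,8}→2  {5,6,7,8}→1
  5 left: {0,5,6,7,8}→1  {2,3,4,7,8}→5  {2,4,6,7,8}→3  {3,4,6,7,8}→10  {3,5,6,7,8}→5  {4,5,6,7,8}→3
  6 left: {0,3,5,6,7,8}→6  {0,4,5,6,7,8}→4  {2,3,4,6,7,8}→18  {2,4,5,6,7,8}→6  {3,4,5,6,7,8}→18
  7 left: {0,2,4,5,6,7,8}→10  {0,3,4,5,6,7,8}→28  {1,2,4,5,6,7,8}→6  {2,3,4,5,6,7,8}→42
  placing 0:b first → 48 extensions
  placing 1:z first → 80 extensions
  placing 3:c first → 16 extensions
total linear extensions = 144

144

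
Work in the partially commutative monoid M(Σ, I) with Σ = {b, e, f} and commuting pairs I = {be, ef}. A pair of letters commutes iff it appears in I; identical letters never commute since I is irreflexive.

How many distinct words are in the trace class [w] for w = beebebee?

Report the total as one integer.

56

drop 0:b onto floor
drop 1:e onto floor
drop 2:e onto {1:e}
drop 3:b onto {0:b}
drop 4:e onto {2:e}
drop 5:b onto {3:b}
drop 6:e onto {4:e}
drop 7:e onto {6:e}
ground layer = {0:b, 1:e}
drop-orders for the pieces not yet dropped (sum over which currently-grounded one goes next):
  1 to go: {5} 1  {7} 1
  2 to go: {3,5} 1  {5,7} 2  {6,7} 1
  3 to go: {0,3,5} 1  {3,5,7} 3  {4,6,7} 1  {5,6,7} 3
  4 to go: {0,3,5,7} 4  {2,4,6,7} 1  {3,5,6,7} 6  {4,5,6,7} 4
  5 to go: {0,3,5,6,7} 10  {1,2,4,6,7} 1  {2,4,5,6,7} 5  {3,4,5,6,7} 10
  6 to go: {0,3,4,5,6,7} 20  {1,2,4,5,6,7} 6  {2,3,4,5,6,7} 15
  if 0:b drops first: 21 orders
  if 1:e drops first: 35 orders
heap linearizations: 56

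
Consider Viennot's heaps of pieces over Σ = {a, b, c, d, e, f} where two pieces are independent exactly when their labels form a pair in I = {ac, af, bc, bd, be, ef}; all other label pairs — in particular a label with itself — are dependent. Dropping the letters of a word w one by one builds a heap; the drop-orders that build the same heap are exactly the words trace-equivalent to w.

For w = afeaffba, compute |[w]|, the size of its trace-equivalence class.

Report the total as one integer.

0(a) covers ∅
1(f) covers ∅
2(e) covers 0:a
3(a) covers 2:e
4(f) covers 1:f
5(f) covers 4:f
6(b) covers 3:a, 5:f
7(a) covers 6:b
floor of heap: 0:a, 1:f
completions by unplaced set U, small U first (add the entries for U minus each lowest piece of U):
  |U|=1: {7}:1
  |U|=2: {6,7}:1
  |U|=3: {3,6,7}:1  {5,6,7}:1
  |U|=4: {2,3,6,7}:1  {3,5,6,7}:2  {4,5,6,7}:1
  |U|=5: {0,2,3,6,7}:1  {1,4,5,6,7}:1  {2,3,5,6,7}:3  {3,4,5,6,7}:3
  |U|=6: {0,2,3,5,6,7}:4  {1,3,4,5,6,7}:4  {2,3,4,5,6,7}:6
  start at 0(a): 10
  start at 1(f): 10
sum over floor = 20

20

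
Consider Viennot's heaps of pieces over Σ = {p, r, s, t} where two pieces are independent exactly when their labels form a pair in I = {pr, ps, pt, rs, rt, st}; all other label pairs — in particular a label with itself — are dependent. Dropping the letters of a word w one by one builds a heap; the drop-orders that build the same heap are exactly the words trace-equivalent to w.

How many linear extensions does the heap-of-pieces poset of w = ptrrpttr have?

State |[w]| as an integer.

#0=p has no predecessor
#1=t has no predecessor
#2=r has no predecessor
#3=r depends on [2:r]
#4=p depends on [0:p]
#5=t depends on [1:t]
#6=t depends on [5:t]
#7=r depends on [3:r]
sources: [0:p, 1:t, 2:r]
N(rest) = Σ N(rest − s) over sources s of rest; N(one piece) = 1:
  size 1 → [4]=1  [6]=1  [7]=1
  size 2 → [0,4]=1  [3,7]=1  [4,6]=2  [4,7]=2  [5,6]=1  [6,7]=2
  size 3 → [0,4,6]=3  [0,4,7]=3  [1,5,6]=1  [2,3,7]=1  [3,4,7]=3  [3,6,7]=3  [4,5,6]=3  [4,6,7]=6  [5,6,7]=3
  size 4 → [0,3,4,7]=6  [0,4,5,6]=6  [0,4,6,7]=12  [1,4,5,6]=4  [1,5,6,7]=4  [2,3,4,7]=4  [2,3,6,7]=4  [3,4,6,7]=12  [3,5,6,7]=6  [4,5,6,7]=12
  size 5 → [0,1,4,5,6]=10  [0,2,3,4,7]=10  [0,3,4,6,7]=30  [0,4,5,6,7]=30  [1,3,5,6,7]=10  [1,4,5,6,7]=20  [2,3,4,6,7]=20  [2,3,5,6,7]=10  [3,4,5,6,7]=30
  size 6 → [0,1,4,5,6,7]=60  [0,2,3,4,6,7]=60  [0,3,4,5,6,7]=90  [1,2,3,5,6,7]=20  [1,3,4,5,6,7]=60  [2,3,4,5,6,7]=60
  first=0(p) contributes 140
  first=1(t) contributes 210
  first=2(r) contributes 210
|[w]| = 560

560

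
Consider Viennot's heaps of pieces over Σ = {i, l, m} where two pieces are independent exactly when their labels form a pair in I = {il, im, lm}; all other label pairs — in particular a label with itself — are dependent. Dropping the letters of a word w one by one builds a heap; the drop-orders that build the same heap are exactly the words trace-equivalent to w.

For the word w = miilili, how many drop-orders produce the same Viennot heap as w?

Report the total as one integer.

piece 0:m — minimal
piece 1:i — minimal
piece 2:i rests on {1:i}
piece 3:l — minimal
piece 4:i rests on {2:i}
piece 5:l rests on {3:l}
piece 6:i rests on {4:i}
minimal pieces: {0:m, 1:i, 3:l}
ways to finish when only these pieces remain (= sum over removing one remaining piece with nothing left below it):
  1 left: {0}→1  {5}→1  {6}→1
  2 left: {0,5}→2  {0,6}→2  {3,5}→1  {4,6}→1  {5,6}→2
  3 left: {0,3,5}→3  {0,4,6}→3  {0,5,6}→6  {2,4,6}→1  {3,5,6}→3  {4,5,6}→3
  4 left: {0,2,4,6}→4  {0,3,5,6}→12  {0,4,5,6}→12  {1,2,4,6}→1  {2,4,5,6}→4  {3,4,5,6}→6
  5 left: {0,1,2,4,6}→5  {0,2,4,5,6}→20  {0,3,4,5,6}→30  {1,2,4,5,6}→5  {2,3,4,5,6}→10
  placing 0:m first → 15 extensions
  placing 1:i first → 60 extensions
  placing 3:l first → 30 extensions
total linear extensions = 105

105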